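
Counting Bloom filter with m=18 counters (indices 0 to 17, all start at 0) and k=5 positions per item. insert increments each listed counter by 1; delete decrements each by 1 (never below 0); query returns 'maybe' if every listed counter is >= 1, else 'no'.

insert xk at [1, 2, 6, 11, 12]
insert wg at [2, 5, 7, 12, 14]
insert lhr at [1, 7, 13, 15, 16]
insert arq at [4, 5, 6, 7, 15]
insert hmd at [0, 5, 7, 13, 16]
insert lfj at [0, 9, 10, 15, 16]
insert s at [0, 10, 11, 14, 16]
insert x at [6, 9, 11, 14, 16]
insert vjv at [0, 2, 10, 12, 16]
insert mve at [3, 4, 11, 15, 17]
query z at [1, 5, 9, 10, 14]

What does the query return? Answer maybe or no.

Answer: maybe

Derivation:
Step 1: insert xk at [1, 2, 6, 11, 12] -> counters=[0,1,1,0,0,0,1,0,0,0,0,1,1,0,0,0,0,0]
Step 2: insert wg at [2, 5, 7, 12, 14] -> counters=[0,1,2,0,0,1,1,1,0,0,0,1,2,0,1,0,0,0]
Step 3: insert lhr at [1, 7, 13, 15, 16] -> counters=[0,2,2,0,0,1,1,2,0,0,0,1,2,1,1,1,1,0]
Step 4: insert arq at [4, 5, 6, 7, 15] -> counters=[0,2,2,0,1,2,2,3,0,0,0,1,2,1,1,2,1,0]
Step 5: insert hmd at [0, 5, 7, 13, 16] -> counters=[1,2,2,0,1,3,2,4,0,0,0,1,2,2,1,2,2,0]
Step 6: insert lfj at [0, 9, 10, 15, 16] -> counters=[2,2,2,0,1,3,2,4,0,1,1,1,2,2,1,3,3,0]
Step 7: insert s at [0, 10, 11, 14, 16] -> counters=[3,2,2,0,1,3,2,4,0,1,2,2,2,2,2,3,4,0]
Step 8: insert x at [6, 9, 11, 14, 16] -> counters=[3,2,2,0,1,3,3,4,0,2,2,3,2,2,3,3,5,0]
Step 9: insert vjv at [0, 2, 10, 12, 16] -> counters=[4,2,3,0,1,3,3,4,0,2,3,3,3,2,3,3,6,0]
Step 10: insert mve at [3, 4, 11, 15, 17] -> counters=[4,2,3,1,2,3,3,4,0,2,3,4,3,2,3,4,6,1]
Query z: check counters[1]=2 counters[5]=3 counters[9]=2 counters[10]=3 counters[14]=3 -> maybe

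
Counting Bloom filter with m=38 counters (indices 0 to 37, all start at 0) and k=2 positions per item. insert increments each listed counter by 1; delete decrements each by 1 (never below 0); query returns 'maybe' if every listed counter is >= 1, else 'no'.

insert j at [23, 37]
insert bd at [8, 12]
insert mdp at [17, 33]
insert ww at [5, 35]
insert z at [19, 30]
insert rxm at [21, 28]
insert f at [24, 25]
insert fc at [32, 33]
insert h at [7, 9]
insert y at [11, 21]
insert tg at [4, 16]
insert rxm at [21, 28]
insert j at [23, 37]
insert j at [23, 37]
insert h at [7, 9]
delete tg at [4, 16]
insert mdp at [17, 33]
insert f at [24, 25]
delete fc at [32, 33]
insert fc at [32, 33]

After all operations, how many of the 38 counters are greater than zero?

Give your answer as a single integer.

Step 1: insert j at [23, 37] -> counters=[0,0,0,0,0,0,0,0,0,0,0,0,0,0,0,0,0,0,0,0,0,0,0,1,0,0,0,0,0,0,0,0,0,0,0,0,0,1]
Step 2: insert bd at [8, 12] -> counters=[0,0,0,0,0,0,0,0,1,0,0,0,1,0,0,0,0,0,0,0,0,0,0,1,0,0,0,0,0,0,0,0,0,0,0,0,0,1]
Step 3: insert mdp at [17, 33] -> counters=[0,0,0,0,0,0,0,0,1,0,0,0,1,0,0,0,0,1,0,0,0,0,0,1,0,0,0,0,0,0,0,0,0,1,0,0,0,1]
Step 4: insert ww at [5, 35] -> counters=[0,0,0,0,0,1,0,0,1,0,0,0,1,0,0,0,0,1,0,0,0,0,0,1,0,0,0,0,0,0,0,0,0,1,0,1,0,1]
Step 5: insert z at [19, 30] -> counters=[0,0,0,0,0,1,0,0,1,0,0,0,1,0,0,0,0,1,0,1,0,0,0,1,0,0,0,0,0,0,1,0,0,1,0,1,0,1]
Step 6: insert rxm at [21, 28] -> counters=[0,0,0,0,0,1,0,0,1,0,0,0,1,0,0,0,0,1,0,1,0,1,0,1,0,0,0,0,1,0,1,0,0,1,0,1,0,1]
Step 7: insert f at [24, 25] -> counters=[0,0,0,0,0,1,0,0,1,0,0,0,1,0,0,0,0,1,0,1,0,1,0,1,1,1,0,0,1,0,1,0,0,1,0,1,0,1]
Step 8: insert fc at [32, 33] -> counters=[0,0,0,0,0,1,0,0,1,0,0,0,1,0,0,0,0,1,0,1,0,1,0,1,1,1,0,0,1,0,1,0,1,2,0,1,0,1]
Step 9: insert h at [7, 9] -> counters=[0,0,0,0,0,1,0,1,1,1,0,0,1,0,0,0,0,1,0,1,0,1,0,1,1,1,0,0,1,0,1,0,1,2,0,1,0,1]
Step 10: insert y at [11, 21] -> counters=[0,0,0,0,0,1,0,1,1,1,0,1,1,0,0,0,0,1,0,1,0,2,0,1,1,1,0,0,1,0,1,0,1,2,0,1,0,1]
Step 11: insert tg at [4, 16] -> counters=[0,0,0,0,1,1,0,1,1,1,0,1,1,0,0,0,1,1,0,1,0,2,0,1,1,1,0,0,1,0,1,0,1,2,0,1,0,1]
Step 12: insert rxm at [21, 28] -> counters=[0,0,0,0,1,1,0,1,1,1,0,1,1,0,0,0,1,1,0,1,0,3,0,1,1,1,0,0,2,0,1,0,1,2,0,1,0,1]
Step 13: insert j at [23, 37] -> counters=[0,0,0,0,1,1,0,1,1,1,0,1,1,0,0,0,1,1,0,1,0,3,0,2,1,1,0,0,2,0,1,0,1,2,0,1,0,2]
Step 14: insert j at [23, 37] -> counters=[0,0,0,0,1,1,0,1,1,1,0,1,1,0,0,0,1,1,0,1,0,3,0,3,1,1,0,0,2,0,1,0,1,2,0,1,0,3]
Step 15: insert h at [7, 9] -> counters=[0,0,0,0,1,1,0,2,1,2,0,1,1,0,0,0,1,1,0,1,0,3,0,3,1,1,0,0,2,0,1,0,1,2,0,1,0,3]
Step 16: delete tg at [4, 16] -> counters=[0,0,0,0,0,1,0,2,1,2,0,1,1,0,0,0,0,1,0,1,0,3,0,3,1,1,0,0,2,0,1,0,1,2,0,1,0,3]
Step 17: insert mdp at [17, 33] -> counters=[0,0,0,0,0,1,0,2,1,2,0,1,1,0,0,0,0,2,0,1,0,3,0,3,1,1,0,0,2,0,1,0,1,3,0,1,0,3]
Step 18: insert f at [24, 25] -> counters=[0,0,0,0,0,1,0,2,1,2,0,1,1,0,0,0,0,2,0,1,0,3,0,3,2,2,0,0,2,0,1,0,1,3,0,1,0,3]
Step 19: delete fc at [32, 33] -> counters=[0,0,0,0,0,1,0,2,1,2,0,1,1,0,0,0,0,2,0,1,0,3,0,3,2,2,0,0,2,0,1,0,0,2,0,1,0,3]
Step 20: insert fc at [32, 33] -> counters=[0,0,0,0,0,1,0,2,1,2,0,1,1,0,0,0,0,2,0,1,0,3,0,3,2,2,0,0,2,0,1,0,1,3,0,1,0,3]
Final counters=[0,0,0,0,0,1,0,2,1,2,0,1,1,0,0,0,0,2,0,1,0,3,0,3,2,2,0,0,2,0,1,0,1,3,0,1,0,3] -> 18 nonzero

Answer: 18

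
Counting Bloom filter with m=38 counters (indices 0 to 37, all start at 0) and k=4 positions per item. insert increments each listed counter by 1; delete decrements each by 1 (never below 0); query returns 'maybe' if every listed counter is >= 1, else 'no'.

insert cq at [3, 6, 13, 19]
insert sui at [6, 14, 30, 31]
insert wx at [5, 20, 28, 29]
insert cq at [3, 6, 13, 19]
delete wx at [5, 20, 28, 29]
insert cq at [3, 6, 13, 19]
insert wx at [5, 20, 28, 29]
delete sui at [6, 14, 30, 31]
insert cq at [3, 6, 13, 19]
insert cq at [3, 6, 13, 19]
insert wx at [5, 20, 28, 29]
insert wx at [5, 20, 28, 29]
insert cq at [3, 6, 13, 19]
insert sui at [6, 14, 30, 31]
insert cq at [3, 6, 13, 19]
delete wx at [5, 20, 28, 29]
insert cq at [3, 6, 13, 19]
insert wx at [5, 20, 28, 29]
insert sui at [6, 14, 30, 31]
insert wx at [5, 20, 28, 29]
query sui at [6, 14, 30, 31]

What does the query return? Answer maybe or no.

Step 1: insert cq at [3, 6, 13, 19] -> counters=[0,0,0,1,0,0,1,0,0,0,0,0,0,1,0,0,0,0,0,1,0,0,0,0,0,0,0,0,0,0,0,0,0,0,0,0,0,0]
Step 2: insert sui at [6, 14, 30, 31] -> counters=[0,0,0,1,0,0,2,0,0,0,0,0,0,1,1,0,0,0,0,1,0,0,0,0,0,0,0,0,0,0,1,1,0,0,0,0,0,0]
Step 3: insert wx at [5, 20, 28, 29] -> counters=[0,0,0,1,0,1,2,0,0,0,0,0,0,1,1,0,0,0,0,1,1,0,0,0,0,0,0,0,1,1,1,1,0,0,0,0,0,0]
Step 4: insert cq at [3, 6, 13, 19] -> counters=[0,0,0,2,0,1,3,0,0,0,0,0,0,2,1,0,0,0,0,2,1,0,0,0,0,0,0,0,1,1,1,1,0,0,0,0,0,0]
Step 5: delete wx at [5, 20, 28, 29] -> counters=[0,0,0,2,0,0,3,0,0,0,0,0,0,2,1,0,0,0,0,2,0,0,0,0,0,0,0,0,0,0,1,1,0,0,0,0,0,0]
Step 6: insert cq at [3, 6, 13, 19] -> counters=[0,0,0,3,0,0,4,0,0,0,0,0,0,3,1,0,0,0,0,3,0,0,0,0,0,0,0,0,0,0,1,1,0,0,0,0,0,0]
Step 7: insert wx at [5, 20, 28, 29] -> counters=[0,0,0,3,0,1,4,0,0,0,0,0,0,3,1,0,0,0,0,3,1,0,0,0,0,0,0,0,1,1,1,1,0,0,0,0,0,0]
Step 8: delete sui at [6, 14, 30, 31] -> counters=[0,0,0,3,0,1,3,0,0,0,0,0,0,3,0,0,0,0,0,3,1,0,0,0,0,0,0,0,1,1,0,0,0,0,0,0,0,0]
Step 9: insert cq at [3, 6, 13, 19] -> counters=[0,0,0,4,0,1,4,0,0,0,0,0,0,4,0,0,0,0,0,4,1,0,0,0,0,0,0,0,1,1,0,0,0,0,0,0,0,0]
Step 10: insert cq at [3, 6, 13, 19] -> counters=[0,0,0,5,0,1,5,0,0,0,0,0,0,5,0,0,0,0,0,5,1,0,0,0,0,0,0,0,1,1,0,0,0,0,0,0,0,0]
Step 11: insert wx at [5, 20, 28, 29] -> counters=[0,0,0,5,0,2,5,0,0,0,0,0,0,5,0,0,0,0,0,5,2,0,0,0,0,0,0,0,2,2,0,0,0,0,0,0,0,0]
Step 12: insert wx at [5, 20, 28, 29] -> counters=[0,0,0,5,0,3,5,0,0,0,0,0,0,5,0,0,0,0,0,5,3,0,0,0,0,0,0,0,3,3,0,0,0,0,0,0,0,0]
Step 13: insert cq at [3, 6, 13, 19] -> counters=[0,0,0,6,0,3,6,0,0,0,0,0,0,6,0,0,0,0,0,6,3,0,0,0,0,0,0,0,3,3,0,0,0,0,0,0,0,0]
Step 14: insert sui at [6, 14, 30, 31] -> counters=[0,0,0,6,0,3,7,0,0,0,0,0,0,6,1,0,0,0,0,6,3,0,0,0,0,0,0,0,3,3,1,1,0,0,0,0,0,0]
Step 15: insert cq at [3, 6, 13, 19] -> counters=[0,0,0,7,0,3,8,0,0,0,0,0,0,7,1,0,0,0,0,7,3,0,0,0,0,0,0,0,3,3,1,1,0,0,0,0,0,0]
Step 16: delete wx at [5, 20, 28, 29] -> counters=[0,0,0,7,0,2,8,0,0,0,0,0,0,7,1,0,0,0,0,7,2,0,0,0,0,0,0,0,2,2,1,1,0,0,0,0,0,0]
Step 17: insert cq at [3, 6, 13, 19] -> counters=[0,0,0,8,0,2,9,0,0,0,0,0,0,8,1,0,0,0,0,8,2,0,0,0,0,0,0,0,2,2,1,1,0,0,0,0,0,0]
Step 18: insert wx at [5, 20, 28, 29] -> counters=[0,0,0,8,0,3,9,0,0,0,0,0,0,8,1,0,0,0,0,8,3,0,0,0,0,0,0,0,3,3,1,1,0,0,0,0,0,0]
Step 19: insert sui at [6, 14, 30, 31] -> counters=[0,0,0,8,0,3,10,0,0,0,0,0,0,8,2,0,0,0,0,8,3,0,0,0,0,0,0,0,3,3,2,2,0,0,0,0,0,0]
Step 20: insert wx at [5, 20, 28, 29] -> counters=[0,0,0,8,0,4,10,0,0,0,0,0,0,8,2,0,0,0,0,8,4,0,0,0,0,0,0,0,4,4,2,2,0,0,0,0,0,0]
Query sui: check counters[6]=10 counters[14]=2 counters[30]=2 counters[31]=2 -> maybe

Answer: maybe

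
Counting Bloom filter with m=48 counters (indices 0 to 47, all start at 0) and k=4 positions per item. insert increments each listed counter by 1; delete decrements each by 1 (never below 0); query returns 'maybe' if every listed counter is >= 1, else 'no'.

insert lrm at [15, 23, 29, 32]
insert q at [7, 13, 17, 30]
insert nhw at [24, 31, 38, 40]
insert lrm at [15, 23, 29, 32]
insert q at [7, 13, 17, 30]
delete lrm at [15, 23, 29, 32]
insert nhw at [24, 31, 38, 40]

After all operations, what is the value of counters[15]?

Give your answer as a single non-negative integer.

Answer: 1

Derivation:
Step 1: insert lrm at [15, 23, 29, 32] -> counters=[0,0,0,0,0,0,0,0,0,0,0,0,0,0,0,1,0,0,0,0,0,0,0,1,0,0,0,0,0,1,0,0,1,0,0,0,0,0,0,0,0,0,0,0,0,0,0,0]
Step 2: insert q at [7, 13, 17, 30] -> counters=[0,0,0,0,0,0,0,1,0,0,0,0,0,1,0,1,0,1,0,0,0,0,0,1,0,0,0,0,0,1,1,0,1,0,0,0,0,0,0,0,0,0,0,0,0,0,0,0]
Step 3: insert nhw at [24, 31, 38, 40] -> counters=[0,0,0,0,0,0,0,1,0,0,0,0,0,1,0,1,0,1,0,0,0,0,0,1,1,0,0,0,0,1,1,1,1,0,0,0,0,0,1,0,1,0,0,0,0,0,0,0]
Step 4: insert lrm at [15, 23, 29, 32] -> counters=[0,0,0,0,0,0,0,1,0,0,0,0,0,1,0,2,0,1,0,0,0,0,0,2,1,0,0,0,0,2,1,1,2,0,0,0,0,0,1,0,1,0,0,0,0,0,0,0]
Step 5: insert q at [7, 13, 17, 30] -> counters=[0,0,0,0,0,0,0,2,0,0,0,0,0,2,0,2,0,2,0,0,0,0,0,2,1,0,0,0,0,2,2,1,2,0,0,0,0,0,1,0,1,0,0,0,0,0,0,0]
Step 6: delete lrm at [15, 23, 29, 32] -> counters=[0,0,0,0,0,0,0,2,0,0,0,0,0,2,0,1,0,2,0,0,0,0,0,1,1,0,0,0,0,1,2,1,1,0,0,0,0,0,1,0,1,0,0,0,0,0,0,0]
Step 7: insert nhw at [24, 31, 38, 40] -> counters=[0,0,0,0,0,0,0,2,0,0,0,0,0,2,0,1,0,2,0,0,0,0,0,1,2,0,0,0,0,1,2,2,1,0,0,0,0,0,2,0,2,0,0,0,0,0,0,0]
Final counters=[0,0,0,0,0,0,0,2,0,0,0,0,0,2,0,1,0,2,0,0,0,0,0,1,2,0,0,0,0,1,2,2,1,0,0,0,0,0,2,0,2,0,0,0,0,0,0,0] -> counters[15]=1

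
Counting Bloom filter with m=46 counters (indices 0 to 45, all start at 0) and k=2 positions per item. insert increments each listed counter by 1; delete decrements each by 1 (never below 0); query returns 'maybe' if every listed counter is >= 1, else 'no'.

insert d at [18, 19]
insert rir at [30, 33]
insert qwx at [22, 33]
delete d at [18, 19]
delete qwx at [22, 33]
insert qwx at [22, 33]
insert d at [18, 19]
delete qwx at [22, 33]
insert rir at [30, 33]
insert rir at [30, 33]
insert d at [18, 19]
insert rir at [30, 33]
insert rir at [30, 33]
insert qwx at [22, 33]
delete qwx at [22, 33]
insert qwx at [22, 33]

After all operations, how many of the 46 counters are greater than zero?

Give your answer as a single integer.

Answer: 5

Derivation:
Step 1: insert d at [18, 19] -> counters=[0,0,0,0,0,0,0,0,0,0,0,0,0,0,0,0,0,0,1,1,0,0,0,0,0,0,0,0,0,0,0,0,0,0,0,0,0,0,0,0,0,0,0,0,0,0]
Step 2: insert rir at [30, 33] -> counters=[0,0,0,0,0,0,0,0,0,0,0,0,0,0,0,0,0,0,1,1,0,0,0,0,0,0,0,0,0,0,1,0,0,1,0,0,0,0,0,0,0,0,0,0,0,0]
Step 3: insert qwx at [22, 33] -> counters=[0,0,0,0,0,0,0,0,0,0,0,0,0,0,0,0,0,0,1,1,0,0,1,0,0,0,0,0,0,0,1,0,0,2,0,0,0,0,0,0,0,0,0,0,0,0]
Step 4: delete d at [18, 19] -> counters=[0,0,0,0,0,0,0,0,0,0,0,0,0,0,0,0,0,0,0,0,0,0,1,0,0,0,0,0,0,0,1,0,0,2,0,0,0,0,0,0,0,0,0,0,0,0]
Step 5: delete qwx at [22, 33] -> counters=[0,0,0,0,0,0,0,0,0,0,0,0,0,0,0,0,0,0,0,0,0,0,0,0,0,0,0,0,0,0,1,0,0,1,0,0,0,0,0,0,0,0,0,0,0,0]
Step 6: insert qwx at [22, 33] -> counters=[0,0,0,0,0,0,0,0,0,0,0,0,0,0,0,0,0,0,0,0,0,0,1,0,0,0,0,0,0,0,1,0,0,2,0,0,0,0,0,0,0,0,0,0,0,0]
Step 7: insert d at [18, 19] -> counters=[0,0,0,0,0,0,0,0,0,0,0,0,0,0,0,0,0,0,1,1,0,0,1,0,0,0,0,0,0,0,1,0,0,2,0,0,0,0,0,0,0,0,0,0,0,0]
Step 8: delete qwx at [22, 33] -> counters=[0,0,0,0,0,0,0,0,0,0,0,0,0,0,0,0,0,0,1,1,0,0,0,0,0,0,0,0,0,0,1,0,0,1,0,0,0,0,0,0,0,0,0,0,0,0]
Step 9: insert rir at [30, 33] -> counters=[0,0,0,0,0,0,0,0,0,0,0,0,0,0,0,0,0,0,1,1,0,0,0,0,0,0,0,0,0,0,2,0,0,2,0,0,0,0,0,0,0,0,0,0,0,0]
Step 10: insert rir at [30, 33] -> counters=[0,0,0,0,0,0,0,0,0,0,0,0,0,0,0,0,0,0,1,1,0,0,0,0,0,0,0,0,0,0,3,0,0,3,0,0,0,0,0,0,0,0,0,0,0,0]
Step 11: insert d at [18, 19] -> counters=[0,0,0,0,0,0,0,0,0,0,0,0,0,0,0,0,0,0,2,2,0,0,0,0,0,0,0,0,0,0,3,0,0,3,0,0,0,0,0,0,0,0,0,0,0,0]
Step 12: insert rir at [30, 33] -> counters=[0,0,0,0,0,0,0,0,0,0,0,0,0,0,0,0,0,0,2,2,0,0,0,0,0,0,0,0,0,0,4,0,0,4,0,0,0,0,0,0,0,0,0,0,0,0]
Step 13: insert rir at [30, 33] -> counters=[0,0,0,0,0,0,0,0,0,0,0,0,0,0,0,0,0,0,2,2,0,0,0,0,0,0,0,0,0,0,5,0,0,5,0,0,0,0,0,0,0,0,0,0,0,0]
Step 14: insert qwx at [22, 33] -> counters=[0,0,0,0,0,0,0,0,0,0,0,0,0,0,0,0,0,0,2,2,0,0,1,0,0,0,0,0,0,0,5,0,0,6,0,0,0,0,0,0,0,0,0,0,0,0]
Step 15: delete qwx at [22, 33] -> counters=[0,0,0,0,0,0,0,0,0,0,0,0,0,0,0,0,0,0,2,2,0,0,0,0,0,0,0,0,0,0,5,0,0,5,0,0,0,0,0,0,0,0,0,0,0,0]
Step 16: insert qwx at [22, 33] -> counters=[0,0,0,0,0,0,0,0,0,0,0,0,0,0,0,0,0,0,2,2,0,0,1,0,0,0,0,0,0,0,5,0,0,6,0,0,0,0,0,0,0,0,0,0,0,0]
Final counters=[0,0,0,0,0,0,0,0,0,0,0,0,0,0,0,0,0,0,2,2,0,0,1,0,0,0,0,0,0,0,5,0,0,6,0,0,0,0,0,0,0,0,0,0,0,0] -> 5 nonzero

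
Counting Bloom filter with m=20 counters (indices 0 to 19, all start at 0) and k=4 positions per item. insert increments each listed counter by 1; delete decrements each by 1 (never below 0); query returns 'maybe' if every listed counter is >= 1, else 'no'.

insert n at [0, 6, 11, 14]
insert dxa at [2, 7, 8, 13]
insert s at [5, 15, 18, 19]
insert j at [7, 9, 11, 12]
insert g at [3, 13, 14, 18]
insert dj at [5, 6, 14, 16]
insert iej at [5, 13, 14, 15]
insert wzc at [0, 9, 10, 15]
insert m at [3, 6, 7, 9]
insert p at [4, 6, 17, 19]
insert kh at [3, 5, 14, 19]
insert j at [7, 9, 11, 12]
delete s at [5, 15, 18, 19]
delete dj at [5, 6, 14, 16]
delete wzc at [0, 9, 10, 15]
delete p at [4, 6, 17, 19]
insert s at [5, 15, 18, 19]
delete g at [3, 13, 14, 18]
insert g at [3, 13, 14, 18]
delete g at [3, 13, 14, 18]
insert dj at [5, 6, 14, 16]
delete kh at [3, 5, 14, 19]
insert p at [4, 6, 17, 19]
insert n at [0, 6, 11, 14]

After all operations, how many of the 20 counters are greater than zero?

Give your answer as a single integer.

Step 1: insert n at [0, 6, 11, 14] -> counters=[1,0,0,0,0,0,1,0,0,0,0,1,0,0,1,0,0,0,0,0]
Step 2: insert dxa at [2, 7, 8, 13] -> counters=[1,0,1,0,0,0,1,1,1,0,0,1,0,1,1,0,0,0,0,0]
Step 3: insert s at [5, 15, 18, 19] -> counters=[1,0,1,0,0,1,1,1,1,0,0,1,0,1,1,1,0,0,1,1]
Step 4: insert j at [7, 9, 11, 12] -> counters=[1,0,1,0,0,1,1,2,1,1,0,2,1,1,1,1,0,0,1,1]
Step 5: insert g at [3, 13, 14, 18] -> counters=[1,0,1,1,0,1,1,2,1,1,0,2,1,2,2,1,0,0,2,1]
Step 6: insert dj at [5, 6, 14, 16] -> counters=[1,0,1,1,0,2,2,2,1,1,0,2,1,2,3,1,1,0,2,1]
Step 7: insert iej at [5, 13, 14, 15] -> counters=[1,0,1,1,0,3,2,2,1,1,0,2,1,3,4,2,1,0,2,1]
Step 8: insert wzc at [0, 9, 10, 15] -> counters=[2,0,1,1,0,3,2,2,1,2,1,2,1,3,4,3,1,0,2,1]
Step 9: insert m at [3, 6, 7, 9] -> counters=[2,0,1,2,0,3,3,3,1,3,1,2,1,3,4,3,1,0,2,1]
Step 10: insert p at [4, 6, 17, 19] -> counters=[2,0,1,2,1,3,4,3,1,3,1,2,1,3,4,3,1,1,2,2]
Step 11: insert kh at [3, 5, 14, 19] -> counters=[2,0,1,3,1,4,4,3,1,3,1,2,1,3,5,3,1,1,2,3]
Step 12: insert j at [7, 9, 11, 12] -> counters=[2,0,1,3,1,4,4,4,1,4,1,3,2,3,5,3,1,1,2,3]
Step 13: delete s at [5, 15, 18, 19] -> counters=[2,0,1,3,1,3,4,4,1,4,1,3,2,3,5,2,1,1,1,2]
Step 14: delete dj at [5, 6, 14, 16] -> counters=[2,0,1,3,1,2,3,4,1,4,1,3,2,3,4,2,0,1,1,2]
Step 15: delete wzc at [0, 9, 10, 15] -> counters=[1,0,1,3,1,2,3,4,1,3,0,3,2,3,4,1,0,1,1,2]
Step 16: delete p at [4, 6, 17, 19] -> counters=[1,0,1,3,0,2,2,4,1,3,0,3,2,3,4,1,0,0,1,1]
Step 17: insert s at [5, 15, 18, 19] -> counters=[1,0,1,3,0,3,2,4,1,3,0,3,2,3,4,2,0,0,2,2]
Step 18: delete g at [3, 13, 14, 18] -> counters=[1,0,1,2,0,3,2,4,1,3,0,3,2,2,3,2,0,0,1,2]
Step 19: insert g at [3, 13, 14, 18] -> counters=[1,0,1,3,0,3,2,4,1,3,0,3,2,3,4,2,0,0,2,2]
Step 20: delete g at [3, 13, 14, 18] -> counters=[1,0,1,2,0,3,2,4,1,3,0,3,2,2,3,2,0,0,1,2]
Step 21: insert dj at [5, 6, 14, 16] -> counters=[1,0,1,2,0,4,3,4,1,3,0,3,2,2,4,2,1,0,1,2]
Step 22: delete kh at [3, 5, 14, 19] -> counters=[1,0,1,1,0,3,3,4,1,3,0,3,2,2,3,2,1,0,1,1]
Step 23: insert p at [4, 6, 17, 19] -> counters=[1,0,1,1,1,3,4,4,1,3,0,3,2,2,3,2,1,1,1,2]
Step 24: insert n at [0, 6, 11, 14] -> counters=[2,0,1,1,1,3,5,4,1,3,0,4,2,2,4,2,1,1,1,2]
Final counters=[2,0,1,1,1,3,5,4,1,3,0,4,2,2,4,2,1,1,1,2] -> 18 nonzero

Answer: 18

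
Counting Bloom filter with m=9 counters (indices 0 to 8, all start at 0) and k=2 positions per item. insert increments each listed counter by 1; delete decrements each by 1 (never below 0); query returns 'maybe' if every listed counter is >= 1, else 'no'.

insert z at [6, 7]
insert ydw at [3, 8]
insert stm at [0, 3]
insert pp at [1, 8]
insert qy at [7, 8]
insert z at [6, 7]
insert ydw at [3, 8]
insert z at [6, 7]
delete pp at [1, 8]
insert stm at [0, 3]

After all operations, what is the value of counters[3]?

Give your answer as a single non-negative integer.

Step 1: insert z at [6, 7] -> counters=[0,0,0,0,0,0,1,1,0]
Step 2: insert ydw at [3, 8] -> counters=[0,0,0,1,0,0,1,1,1]
Step 3: insert stm at [0, 3] -> counters=[1,0,0,2,0,0,1,1,1]
Step 4: insert pp at [1, 8] -> counters=[1,1,0,2,0,0,1,1,2]
Step 5: insert qy at [7, 8] -> counters=[1,1,0,2,0,0,1,2,3]
Step 6: insert z at [6, 7] -> counters=[1,1,0,2,0,0,2,3,3]
Step 7: insert ydw at [3, 8] -> counters=[1,1,0,3,0,0,2,3,4]
Step 8: insert z at [6, 7] -> counters=[1,1,0,3,0,0,3,4,4]
Step 9: delete pp at [1, 8] -> counters=[1,0,0,3,0,0,3,4,3]
Step 10: insert stm at [0, 3] -> counters=[2,0,0,4,0,0,3,4,3]
Final counters=[2,0,0,4,0,0,3,4,3] -> counters[3]=4

Answer: 4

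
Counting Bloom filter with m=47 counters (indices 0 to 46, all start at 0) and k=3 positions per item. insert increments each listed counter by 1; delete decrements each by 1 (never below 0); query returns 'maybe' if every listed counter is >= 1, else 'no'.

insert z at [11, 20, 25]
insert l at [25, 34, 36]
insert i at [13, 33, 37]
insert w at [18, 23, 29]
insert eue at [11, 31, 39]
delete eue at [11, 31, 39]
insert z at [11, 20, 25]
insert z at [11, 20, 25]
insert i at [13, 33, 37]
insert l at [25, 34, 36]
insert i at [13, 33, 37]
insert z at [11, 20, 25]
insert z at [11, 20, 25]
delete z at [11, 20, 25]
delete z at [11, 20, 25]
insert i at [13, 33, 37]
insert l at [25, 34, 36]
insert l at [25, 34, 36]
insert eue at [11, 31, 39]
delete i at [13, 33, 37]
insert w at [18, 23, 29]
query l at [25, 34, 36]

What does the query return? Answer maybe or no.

Answer: maybe

Derivation:
Step 1: insert z at [11, 20, 25] -> counters=[0,0,0,0,0,0,0,0,0,0,0,1,0,0,0,0,0,0,0,0,1,0,0,0,0,1,0,0,0,0,0,0,0,0,0,0,0,0,0,0,0,0,0,0,0,0,0]
Step 2: insert l at [25, 34, 36] -> counters=[0,0,0,0,0,0,0,0,0,0,0,1,0,0,0,0,0,0,0,0,1,0,0,0,0,2,0,0,0,0,0,0,0,0,1,0,1,0,0,0,0,0,0,0,0,0,0]
Step 3: insert i at [13, 33, 37] -> counters=[0,0,0,0,0,0,0,0,0,0,0,1,0,1,0,0,0,0,0,0,1,0,0,0,0,2,0,0,0,0,0,0,0,1,1,0,1,1,0,0,0,0,0,0,0,0,0]
Step 4: insert w at [18, 23, 29] -> counters=[0,0,0,0,0,0,0,0,0,0,0,1,0,1,0,0,0,0,1,0,1,0,0,1,0,2,0,0,0,1,0,0,0,1,1,0,1,1,0,0,0,0,0,0,0,0,0]
Step 5: insert eue at [11, 31, 39] -> counters=[0,0,0,0,0,0,0,0,0,0,0,2,0,1,0,0,0,0,1,0,1,0,0,1,0,2,0,0,0,1,0,1,0,1,1,0,1,1,0,1,0,0,0,0,0,0,0]
Step 6: delete eue at [11, 31, 39] -> counters=[0,0,0,0,0,0,0,0,0,0,0,1,0,1,0,0,0,0,1,0,1,0,0,1,0,2,0,0,0,1,0,0,0,1,1,0,1,1,0,0,0,0,0,0,0,0,0]
Step 7: insert z at [11, 20, 25] -> counters=[0,0,0,0,0,0,0,0,0,0,0,2,0,1,0,0,0,0,1,0,2,0,0,1,0,3,0,0,0,1,0,0,0,1,1,0,1,1,0,0,0,0,0,0,0,0,0]
Step 8: insert z at [11, 20, 25] -> counters=[0,0,0,0,0,0,0,0,0,0,0,3,0,1,0,0,0,0,1,0,3,0,0,1,0,4,0,0,0,1,0,0,0,1,1,0,1,1,0,0,0,0,0,0,0,0,0]
Step 9: insert i at [13, 33, 37] -> counters=[0,0,0,0,0,0,0,0,0,0,0,3,0,2,0,0,0,0,1,0,3,0,0,1,0,4,0,0,0,1,0,0,0,2,1,0,1,2,0,0,0,0,0,0,0,0,0]
Step 10: insert l at [25, 34, 36] -> counters=[0,0,0,0,0,0,0,0,0,0,0,3,0,2,0,0,0,0,1,0,3,0,0,1,0,5,0,0,0,1,0,0,0,2,2,0,2,2,0,0,0,0,0,0,0,0,0]
Step 11: insert i at [13, 33, 37] -> counters=[0,0,0,0,0,0,0,0,0,0,0,3,0,3,0,0,0,0,1,0,3,0,0,1,0,5,0,0,0,1,0,0,0,3,2,0,2,3,0,0,0,0,0,0,0,0,0]
Step 12: insert z at [11, 20, 25] -> counters=[0,0,0,0,0,0,0,0,0,0,0,4,0,3,0,0,0,0,1,0,4,0,0,1,0,6,0,0,0,1,0,0,0,3,2,0,2,3,0,0,0,0,0,0,0,0,0]
Step 13: insert z at [11, 20, 25] -> counters=[0,0,0,0,0,0,0,0,0,0,0,5,0,3,0,0,0,0,1,0,5,0,0,1,0,7,0,0,0,1,0,0,0,3,2,0,2,3,0,0,0,0,0,0,0,0,0]
Step 14: delete z at [11, 20, 25] -> counters=[0,0,0,0,0,0,0,0,0,0,0,4,0,3,0,0,0,0,1,0,4,0,0,1,0,6,0,0,0,1,0,0,0,3,2,0,2,3,0,0,0,0,0,0,0,0,0]
Step 15: delete z at [11, 20, 25] -> counters=[0,0,0,0,0,0,0,0,0,0,0,3,0,3,0,0,0,0,1,0,3,0,0,1,0,5,0,0,0,1,0,0,0,3,2,0,2,3,0,0,0,0,0,0,0,0,0]
Step 16: insert i at [13, 33, 37] -> counters=[0,0,0,0,0,0,0,0,0,0,0,3,0,4,0,0,0,0,1,0,3,0,0,1,0,5,0,0,0,1,0,0,0,4,2,0,2,4,0,0,0,0,0,0,0,0,0]
Step 17: insert l at [25, 34, 36] -> counters=[0,0,0,0,0,0,0,0,0,0,0,3,0,4,0,0,0,0,1,0,3,0,0,1,0,6,0,0,0,1,0,0,0,4,3,0,3,4,0,0,0,0,0,0,0,0,0]
Step 18: insert l at [25, 34, 36] -> counters=[0,0,0,0,0,0,0,0,0,0,0,3,0,4,0,0,0,0,1,0,3,0,0,1,0,7,0,0,0,1,0,0,0,4,4,0,4,4,0,0,0,0,0,0,0,0,0]
Step 19: insert eue at [11, 31, 39] -> counters=[0,0,0,0,0,0,0,0,0,0,0,4,0,4,0,0,0,0,1,0,3,0,0,1,0,7,0,0,0,1,0,1,0,4,4,0,4,4,0,1,0,0,0,0,0,0,0]
Step 20: delete i at [13, 33, 37] -> counters=[0,0,0,0,0,0,0,0,0,0,0,4,0,3,0,0,0,0,1,0,3,0,0,1,0,7,0,0,0,1,0,1,0,3,4,0,4,3,0,1,0,0,0,0,0,0,0]
Step 21: insert w at [18, 23, 29] -> counters=[0,0,0,0,0,0,0,0,0,0,0,4,0,3,0,0,0,0,2,0,3,0,0,2,0,7,0,0,0,2,0,1,0,3,4,0,4,3,0,1,0,0,0,0,0,0,0]
Query l: check counters[25]=7 counters[34]=4 counters[36]=4 -> maybe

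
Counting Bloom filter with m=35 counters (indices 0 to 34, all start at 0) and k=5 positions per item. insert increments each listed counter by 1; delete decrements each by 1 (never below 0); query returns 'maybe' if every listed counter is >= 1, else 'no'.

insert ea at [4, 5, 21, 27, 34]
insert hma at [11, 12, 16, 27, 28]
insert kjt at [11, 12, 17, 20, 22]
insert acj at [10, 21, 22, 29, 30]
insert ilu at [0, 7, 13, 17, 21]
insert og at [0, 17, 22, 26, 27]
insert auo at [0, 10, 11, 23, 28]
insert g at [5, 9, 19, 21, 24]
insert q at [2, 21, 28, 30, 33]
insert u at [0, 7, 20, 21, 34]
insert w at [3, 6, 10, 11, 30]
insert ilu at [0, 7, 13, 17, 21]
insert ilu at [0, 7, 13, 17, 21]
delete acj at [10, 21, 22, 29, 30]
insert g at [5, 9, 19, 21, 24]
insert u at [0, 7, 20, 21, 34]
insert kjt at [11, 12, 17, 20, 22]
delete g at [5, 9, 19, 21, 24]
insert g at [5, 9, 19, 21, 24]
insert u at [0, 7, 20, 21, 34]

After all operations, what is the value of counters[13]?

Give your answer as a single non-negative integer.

Step 1: insert ea at [4, 5, 21, 27, 34] -> counters=[0,0,0,0,1,1,0,0,0,0,0,0,0,0,0,0,0,0,0,0,0,1,0,0,0,0,0,1,0,0,0,0,0,0,1]
Step 2: insert hma at [11, 12, 16, 27, 28] -> counters=[0,0,0,0,1,1,0,0,0,0,0,1,1,0,0,0,1,0,0,0,0,1,0,0,0,0,0,2,1,0,0,0,0,0,1]
Step 3: insert kjt at [11, 12, 17, 20, 22] -> counters=[0,0,0,0,1,1,0,0,0,0,0,2,2,0,0,0,1,1,0,0,1,1,1,0,0,0,0,2,1,0,0,0,0,0,1]
Step 4: insert acj at [10, 21, 22, 29, 30] -> counters=[0,0,0,0,1,1,0,0,0,0,1,2,2,0,0,0,1,1,0,0,1,2,2,0,0,0,0,2,1,1,1,0,0,0,1]
Step 5: insert ilu at [0, 7, 13, 17, 21] -> counters=[1,0,0,0,1,1,0,1,0,0,1,2,2,1,0,0,1,2,0,0,1,3,2,0,0,0,0,2,1,1,1,0,0,0,1]
Step 6: insert og at [0, 17, 22, 26, 27] -> counters=[2,0,0,0,1,1,0,1,0,0,1,2,2,1,0,0,1,3,0,0,1,3,3,0,0,0,1,3,1,1,1,0,0,0,1]
Step 7: insert auo at [0, 10, 11, 23, 28] -> counters=[3,0,0,0,1,1,0,1,0,0,2,3,2,1,0,0,1,3,0,0,1,3,3,1,0,0,1,3,2,1,1,0,0,0,1]
Step 8: insert g at [5, 9, 19, 21, 24] -> counters=[3,0,0,0,1,2,0,1,0,1,2,3,2,1,0,0,1,3,0,1,1,4,3,1,1,0,1,3,2,1,1,0,0,0,1]
Step 9: insert q at [2, 21, 28, 30, 33] -> counters=[3,0,1,0,1,2,0,1,0,1,2,3,2,1,0,0,1,3,0,1,1,5,3,1,1,0,1,3,3,1,2,0,0,1,1]
Step 10: insert u at [0, 7, 20, 21, 34] -> counters=[4,0,1,0,1,2,0,2,0,1,2,3,2,1,0,0,1,3,0,1,2,6,3,1,1,0,1,3,3,1,2,0,0,1,2]
Step 11: insert w at [3, 6, 10, 11, 30] -> counters=[4,0,1,1,1,2,1,2,0,1,3,4,2,1,0,0,1,3,0,1,2,6,3,1,1,0,1,3,3,1,3,0,0,1,2]
Step 12: insert ilu at [0, 7, 13, 17, 21] -> counters=[5,0,1,1,1,2,1,3,0,1,3,4,2,2,0,0,1,4,0,1,2,7,3,1,1,0,1,3,3,1,3,0,0,1,2]
Step 13: insert ilu at [0, 7, 13, 17, 21] -> counters=[6,0,1,1,1,2,1,4,0,1,3,4,2,3,0,0,1,5,0,1,2,8,3,1,1,0,1,3,3,1,3,0,0,1,2]
Step 14: delete acj at [10, 21, 22, 29, 30] -> counters=[6,0,1,1,1,2,1,4,0,1,2,4,2,3,0,0,1,5,0,1,2,7,2,1,1,0,1,3,3,0,2,0,0,1,2]
Step 15: insert g at [5, 9, 19, 21, 24] -> counters=[6,0,1,1,1,3,1,4,0,2,2,4,2,3,0,0,1,5,0,2,2,8,2,1,2,0,1,3,3,0,2,0,0,1,2]
Step 16: insert u at [0, 7, 20, 21, 34] -> counters=[7,0,1,1,1,3,1,5,0,2,2,4,2,3,0,0,1,5,0,2,3,9,2,1,2,0,1,3,3,0,2,0,0,1,3]
Step 17: insert kjt at [11, 12, 17, 20, 22] -> counters=[7,0,1,1,1,3,1,5,0,2,2,5,3,3,0,0,1,6,0,2,4,9,3,1,2,0,1,3,3,0,2,0,0,1,3]
Step 18: delete g at [5, 9, 19, 21, 24] -> counters=[7,0,1,1,1,2,1,5,0,1,2,5,3,3,0,0,1,6,0,1,4,8,3,1,1,0,1,3,3,0,2,0,0,1,3]
Step 19: insert g at [5, 9, 19, 21, 24] -> counters=[7,0,1,1,1,3,1,5,0,2,2,5,3,3,0,0,1,6,0,2,4,9,3,1,2,0,1,3,3,0,2,0,0,1,3]
Step 20: insert u at [0, 7, 20, 21, 34] -> counters=[8,0,1,1,1,3,1,6,0,2,2,5,3,3,0,0,1,6,0,2,5,10,3,1,2,0,1,3,3,0,2,0,0,1,4]
Final counters=[8,0,1,1,1,3,1,6,0,2,2,5,3,3,0,0,1,6,0,2,5,10,3,1,2,0,1,3,3,0,2,0,0,1,4] -> counters[13]=3

Answer: 3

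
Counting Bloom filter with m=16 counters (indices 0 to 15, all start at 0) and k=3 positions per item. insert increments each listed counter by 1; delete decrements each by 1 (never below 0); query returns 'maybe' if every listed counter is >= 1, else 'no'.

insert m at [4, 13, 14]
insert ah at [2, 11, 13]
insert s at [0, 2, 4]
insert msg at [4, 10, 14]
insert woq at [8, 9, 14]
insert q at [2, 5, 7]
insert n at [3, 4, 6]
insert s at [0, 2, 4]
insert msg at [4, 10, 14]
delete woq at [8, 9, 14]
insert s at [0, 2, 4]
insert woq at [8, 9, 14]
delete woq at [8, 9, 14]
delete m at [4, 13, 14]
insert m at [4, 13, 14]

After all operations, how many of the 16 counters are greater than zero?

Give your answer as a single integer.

Answer: 11

Derivation:
Step 1: insert m at [4, 13, 14] -> counters=[0,0,0,0,1,0,0,0,0,0,0,0,0,1,1,0]
Step 2: insert ah at [2, 11, 13] -> counters=[0,0,1,0,1,0,0,0,0,0,0,1,0,2,1,0]
Step 3: insert s at [0, 2, 4] -> counters=[1,0,2,0,2,0,0,0,0,0,0,1,0,2,1,0]
Step 4: insert msg at [4, 10, 14] -> counters=[1,0,2,0,3,0,0,0,0,0,1,1,0,2,2,0]
Step 5: insert woq at [8, 9, 14] -> counters=[1,0,2,0,3,0,0,0,1,1,1,1,0,2,3,0]
Step 6: insert q at [2, 5, 7] -> counters=[1,0,3,0,3,1,0,1,1,1,1,1,0,2,3,0]
Step 7: insert n at [3, 4, 6] -> counters=[1,0,3,1,4,1,1,1,1,1,1,1,0,2,3,0]
Step 8: insert s at [0, 2, 4] -> counters=[2,0,4,1,5,1,1,1,1,1,1,1,0,2,3,0]
Step 9: insert msg at [4, 10, 14] -> counters=[2,0,4,1,6,1,1,1,1,1,2,1,0,2,4,0]
Step 10: delete woq at [8, 9, 14] -> counters=[2,0,4,1,6,1,1,1,0,0,2,1,0,2,3,0]
Step 11: insert s at [0, 2, 4] -> counters=[3,0,5,1,7,1,1,1,0,0,2,1,0,2,3,0]
Step 12: insert woq at [8, 9, 14] -> counters=[3,0,5,1,7,1,1,1,1,1,2,1,0,2,4,0]
Step 13: delete woq at [8, 9, 14] -> counters=[3,0,5,1,7,1,1,1,0,0,2,1,0,2,3,0]
Step 14: delete m at [4, 13, 14] -> counters=[3,0,5,1,6,1,1,1,0,0,2,1,0,1,2,0]
Step 15: insert m at [4, 13, 14] -> counters=[3,0,5,1,7,1,1,1,0,0,2,1,0,2,3,0]
Final counters=[3,0,5,1,7,1,1,1,0,0,2,1,0,2,3,0] -> 11 nonzero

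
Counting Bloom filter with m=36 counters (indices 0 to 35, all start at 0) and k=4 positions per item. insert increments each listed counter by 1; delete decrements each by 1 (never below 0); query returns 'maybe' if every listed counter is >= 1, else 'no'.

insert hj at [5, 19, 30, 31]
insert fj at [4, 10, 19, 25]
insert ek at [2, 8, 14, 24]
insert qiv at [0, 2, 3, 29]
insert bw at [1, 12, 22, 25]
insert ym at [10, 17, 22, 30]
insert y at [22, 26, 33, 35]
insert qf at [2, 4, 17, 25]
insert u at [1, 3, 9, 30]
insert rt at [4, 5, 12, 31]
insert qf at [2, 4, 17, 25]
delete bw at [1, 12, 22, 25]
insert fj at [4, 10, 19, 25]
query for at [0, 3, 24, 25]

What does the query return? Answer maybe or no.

Step 1: insert hj at [5, 19, 30, 31] -> counters=[0,0,0,0,0,1,0,0,0,0,0,0,0,0,0,0,0,0,0,1,0,0,0,0,0,0,0,0,0,0,1,1,0,0,0,0]
Step 2: insert fj at [4, 10, 19, 25] -> counters=[0,0,0,0,1,1,0,0,0,0,1,0,0,0,0,0,0,0,0,2,0,0,0,0,0,1,0,0,0,0,1,1,0,0,0,0]
Step 3: insert ek at [2, 8, 14, 24] -> counters=[0,0,1,0,1,1,0,0,1,0,1,0,0,0,1,0,0,0,0,2,0,0,0,0,1,1,0,0,0,0,1,1,0,0,0,0]
Step 4: insert qiv at [0, 2, 3, 29] -> counters=[1,0,2,1,1,1,0,0,1,0,1,0,0,0,1,0,0,0,0,2,0,0,0,0,1,1,0,0,0,1,1,1,0,0,0,0]
Step 5: insert bw at [1, 12, 22, 25] -> counters=[1,1,2,1,1,1,0,0,1,0,1,0,1,0,1,0,0,0,0,2,0,0,1,0,1,2,0,0,0,1,1,1,0,0,0,0]
Step 6: insert ym at [10, 17, 22, 30] -> counters=[1,1,2,1,1,1,0,0,1,0,2,0,1,0,1,0,0,1,0,2,0,0,2,0,1,2,0,0,0,1,2,1,0,0,0,0]
Step 7: insert y at [22, 26, 33, 35] -> counters=[1,1,2,1,1,1,0,0,1,0,2,0,1,0,1,0,0,1,0,2,0,0,3,0,1,2,1,0,0,1,2,1,0,1,0,1]
Step 8: insert qf at [2, 4, 17, 25] -> counters=[1,1,3,1,2,1,0,0,1,0,2,0,1,0,1,0,0,2,0,2,0,0,3,0,1,3,1,0,0,1,2,1,0,1,0,1]
Step 9: insert u at [1, 3, 9, 30] -> counters=[1,2,3,2,2,1,0,0,1,1,2,0,1,0,1,0,0,2,0,2,0,0,3,0,1,3,1,0,0,1,3,1,0,1,0,1]
Step 10: insert rt at [4, 5, 12, 31] -> counters=[1,2,3,2,3,2,0,0,1,1,2,0,2,0,1,0,0,2,0,2,0,0,3,0,1,3,1,0,0,1,3,2,0,1,0,1]
Step 11: insert qf at [2, 4, 17, 25] -> counters=[1,2,4,2,4,2,0,0,1,1,2,0,2,0,1,0,0,3,0,2,0,0,3,0,1,4,1,0,0,1,3,2,0,1,0,1]
Step 12: delete bw at [1, 12, 22, 25] -> counters=[1,1,4,2,4,2,0,0,1,1,2,0,1,0,1,0,0,3,0,2,0,0,2,0,1,3,1,0,0,1,3,2,0,1,0,1]
Step 13: insert fj at [4, 10, 19, 25] -> counters=[1,1,4,2,5,2,0,0,1,1,3,0,1,0,1,0,0,3,0,3,0,0,2,0,1,4,1,0,0,1,3,2,0,1,0,1]
Query for: check counters[0]=1 counters[3]=2 counters[24]=1 counters[25]=4 -> maybe

Answer: maybe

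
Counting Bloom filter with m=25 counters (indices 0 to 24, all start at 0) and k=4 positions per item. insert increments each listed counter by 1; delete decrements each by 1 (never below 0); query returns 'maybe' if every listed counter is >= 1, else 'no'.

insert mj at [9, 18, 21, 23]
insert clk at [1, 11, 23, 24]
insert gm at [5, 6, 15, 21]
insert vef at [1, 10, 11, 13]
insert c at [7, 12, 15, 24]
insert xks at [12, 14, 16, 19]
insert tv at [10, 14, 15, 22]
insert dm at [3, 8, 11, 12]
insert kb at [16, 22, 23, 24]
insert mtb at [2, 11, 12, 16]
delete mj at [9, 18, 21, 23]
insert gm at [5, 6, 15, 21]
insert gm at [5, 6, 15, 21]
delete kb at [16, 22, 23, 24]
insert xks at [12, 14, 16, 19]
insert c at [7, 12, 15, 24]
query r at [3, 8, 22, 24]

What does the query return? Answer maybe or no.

Step 1: insert mj at [9, 18, 21, 23] -> counters=[0,0,0,0,0,0,0,0,0,1,0,0,0,0,0,0,0,0,1,0,0,1,0,1,0]
Step 2: insert clk at [1, 11, 23, 24] -> counters=[0,1,0,0,0,0,0,0,0,1,0,1,0,0,0,0,0,0,1,0,0,1,0,2,1]
Step 3: insert gm at [5, 6, 15, 21] -> counters=[0,1,0,0,0,1,1,0,0,1,0,1,0,0,0,1,0,0,1,0,0,2,0,2,1]
Step 4: insert vef at [1, 10, 11, 13] -> counters=[0,2,0,0,0,1,1,0,0,1,1,2,0,1,0,1,0,0,1,0,0,2,0,2,1]
Step 5: insert c at [7, 12, 15, 24] -> counters=[0,2,0,0,0,1,1,1,0,1,1,2,1,1,0,2,0,0,1,0,0,2,0,2,2]
Step 6: insert xks at [12, 14, 16, 19] -> counters=[0,2,0,0,0,1,1,1,0,1,1,2,2,1,1,2,1,0,1,1,0,2,0,2,2]
Step 7: insert tv at [10, 14, 15, 22] -> counters=[0,2,0,0,0,1,1,1,0,1,2,2,2,1,2,3,1,0,1,1,0,2,1,2,2]
Step 8: insert dm at [3, 8, 11, 12] -> counters=[0,2,0,1,0,1,1,1,1,1,2,3,3,1,2,3,1,0,1,1,0,2,1,2,2]
Step 9: insert kb at [16, 22, 23, 24] -> counters=[0,2,0,1,0,1,1,1,1,1,2,3,3,1,2,3,2,0,1,1,0,2,2,3,3]
Step 10: insert mtb at [2, 11, 12, 16] -> counters=[0,2,1,1,0,1,1,1,1,1,2,4,4,1,2,3,3,0,1,1,0,2,2,3,3]
Step 11: delete mj at [9, 18, 21, 23] -> counters=[0,2,1,1,0,1,1,1,1,0,2,4,4,1,2,3,3,0,0,1,0,1,2,2,3]
Step 12: insert gm at [5, 6, 15, 21] -> counters=[0,2,1,1,0,2,2,1,1,0,2,4,4,1,2,4,3,0,0,1,0,2,2,2,3]
Step 13: insert gm at [5, 6, 15, 21] -> counters=[0,2,1,1,0,3,3,1,1,0,2,4,4,1,2,5,3,0,0,1,0,3,2,2,3]
Step 14: delete kb at [16, 22, 23, 24] -> counters=[0,2,1,1,0,3,3,1,1,0,2,4,4,1,2,5,2,0,0,1,0,3,1,1,2]
Step 15: insert xks at [12, 14, 16, 19] -> counters=[0,2,1,1,0,3,3,1,1,0,2,4,5,1,3,5,3,0,0,2,0,3,1,1,2]
Step 16: insert c at [7, 12, 15, 24] -> counters=[0,2,1,1,0,3,3,2,1,0,2,4,6,1,3,6,3,0,0,2,0,3,1,1,3]
Query r: check counters[3]=1 counters[8]=1 counters[22]=1 counters[24]=3 -> maybe

Answer: maybe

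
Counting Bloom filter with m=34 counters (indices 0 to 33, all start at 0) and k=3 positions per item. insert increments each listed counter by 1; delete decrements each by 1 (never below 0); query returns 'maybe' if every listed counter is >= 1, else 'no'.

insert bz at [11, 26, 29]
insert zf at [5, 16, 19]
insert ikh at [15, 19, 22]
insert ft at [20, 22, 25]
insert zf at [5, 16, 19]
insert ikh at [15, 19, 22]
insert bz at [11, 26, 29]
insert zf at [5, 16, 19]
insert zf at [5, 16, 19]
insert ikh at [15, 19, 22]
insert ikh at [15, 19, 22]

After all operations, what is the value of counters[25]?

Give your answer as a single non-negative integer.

Step 1: insert bz at [11, 26, 29] -> counters=[0,0,0,0,0,0,0,0,0,0,0,1,0,0,0,0,0,0,0,0,0,0,0,0,0,0,1,0,0,1,0,0,0,0]
Step 2: insert zf at [5, 16, 19] -> counters=[0,0,0,0,0,1,0,0,0,0,0,1,0,0,0,0,1,0,0,1,0,0,0,0,0,0,1,0,0,1,0,0,0,0]
Step 3: insert ikh at [15, 19, 22] -> counters=[0,0,0,0,0,1,0,0,0,0,0,1,0,0,0,1,1,0,0,2,0,0,1,0,0,0,1,0,0,1,0,0,0,0]
Step 4: insert ft at [20, 22, 25] -> counters=[0,0,0,0,0,1,0,0,0,0,0,1,0,0,0,1,1,0,0,2,1,0,2,0,0,1,1,0,0,1,0,0,0,0]
Step 5: insert zf at [5, 16, 19] -> counters=[0,0,0,0,0,2,0,0,0,0,0,1,0,0,0,1,2,0,0,3,1,0,2,0,0,1,1,0,0,1,0,0,0,0]
Step 6: insert ikh at [15, 19, 22] -> counters=[0,0,0,0,0,2,0,0,0,0,0,1,0,0,0,2,2,0,0,4,1,0,3,0,0,1,1,0,0,1,0,0,0,0]
Step 7: insert bz at [11, 26, 29] -> counters=[0,0,0,0,0,2,0,0,0,0,0,2,0,0,0,2,2,0,0,4,1,0,3,0,0,1,2,0,0,2,0,0,0,0]
Step 8: insert zf at [5, 16, 19] -> counters=[0,0,0,0,0,3,0,0,0,0,0,2,0,0,0,2,3,0,0,5,1,0,3,0,0,1,2,0,0,2,0,0,0,0]
Step 9: insert zf at [5, 16, 19] -> counters=[0,0,0,0,0,4,0,0,0,0,0,2,0,0,0,2,4,0,0,6,1,0,3,0,0,1,2,0,0,2,0,0,0,0]
Step 10: insert ikh at [15, 19, 22] -> counters=[0,0,0,0,0,4,0,0,0,0,0,2,0,0,0,3,4,0,0,7,1,0,4,0,0,1,2,0,0,2,0,0,0,0]
Step 11: insert ikh at [15, 19, 22] -> counters=[0,0,0,0,0,4,0,0,0,0,0,2,0,0,0,4,4,0,0,8,1,0,5,0,0,1,2,0,0,2,0,0,0,0]
Final counters=[0,0,0,0,0,4,0,0,0,0,0,2,0,0,0,4,4,0,0,8,1,0,5,0,0,1,2,0,0,2,0,0,0,0] -> counters[25]=1

Answer: 1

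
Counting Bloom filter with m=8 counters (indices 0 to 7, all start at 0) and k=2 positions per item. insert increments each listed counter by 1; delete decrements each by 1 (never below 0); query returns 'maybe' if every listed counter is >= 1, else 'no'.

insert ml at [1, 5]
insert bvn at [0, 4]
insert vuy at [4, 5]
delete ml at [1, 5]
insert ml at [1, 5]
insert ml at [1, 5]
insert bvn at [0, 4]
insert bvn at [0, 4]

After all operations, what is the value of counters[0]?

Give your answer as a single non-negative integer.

Step 1: insert ml at [1, 5] -> counters=[0,1,0,0,0,1,0,0]
Step 2: insert bvn at [0, 4] -> counters=[1,1,0,0,1,1,0,0]
Step 3: insert vuy at [4, 5] -> counters=[1,1,0,0,2,2,0,0]
Step 4: delete ml at [1, 5] -> counters=[1,0,0,0,2,1,0,0]
Step 5: insert ml at [1, 5] -> counters=[1,1,0,0,2,2,0,0]
Step 6: insert ml at [1, 5] -> counters=[1,2,0,0,2,3,0,0]
Step 7: insert bvn at [0, 4] -> counters=[2,2,0,0,3,3,0,0]
Step 8: insert bvn at [0, 4] -> counters=[3,2,0,0,4,3,0,0]
Final counters=[3,2,0,0,4,3,0,0] -> counters[0]=3

Answer: 3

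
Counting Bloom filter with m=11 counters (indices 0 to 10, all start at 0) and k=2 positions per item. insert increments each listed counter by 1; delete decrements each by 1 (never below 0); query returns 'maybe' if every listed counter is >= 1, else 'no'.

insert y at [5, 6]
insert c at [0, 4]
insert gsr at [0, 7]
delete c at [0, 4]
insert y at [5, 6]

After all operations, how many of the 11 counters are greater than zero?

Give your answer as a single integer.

Answer: 4

Derivation:
Step 1: insert y at [5, 6] -> counters=[0,0,0,0,0,1,1,0,0,0,0]
Step 2: insert c at [0, 4] -> counters=[1,0,0,0,1,1,1,0,0,0,0]
Step 3: insert gsr at [0, 7] -> counters=[2,0,0,0,1,1,1,1,0,0,0]
Step 4: delete c at [0, 4] -> counters=[1,0,0,0,0,1,1,1,0,0,0]
Step 5: insert y at [5, 6] -> counters=[1,0,0,0,0,2,2,1,0,0,0]
Final counters=[1,0,0,0,0,2,2,1,0,0,0] -> 4 nonzero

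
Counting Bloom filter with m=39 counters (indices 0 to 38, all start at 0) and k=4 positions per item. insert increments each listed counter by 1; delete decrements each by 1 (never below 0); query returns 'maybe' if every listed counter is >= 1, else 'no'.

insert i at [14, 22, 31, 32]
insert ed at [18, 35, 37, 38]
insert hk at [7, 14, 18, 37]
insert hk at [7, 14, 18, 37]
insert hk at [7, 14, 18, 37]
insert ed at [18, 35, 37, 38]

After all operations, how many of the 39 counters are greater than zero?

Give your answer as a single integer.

Step 1: insert i at [14, 22, 31, 32] -> counters=[0,0,0,0,0,0,0,0,0,0,0,0,0,0,1,0,0,0,0,0,0,0,1,0,0,0,0,0,0,0,0,1,1,0,0,0,0,0,0]
Step 2: insert ed at [18, 35, 37, 38] -> counters=[0,0,0,0,0,0,0,0,0,0,0,0,0,0,1,0,0,0,1,0,0,0,1,0,0,0,0,0,0,0,0,1,1,0,0,1,0,1,1]
Step 3: insert hk at [7, 14, 18, 37] -> counters=[0,0,0,0,0,0,0,1,0,0,0,0,0,0,2,0,0,0,2,0,0,0,1,0,0,0,0,0,0,0,0,1,1,0,0,1,0,2,1]
Step 4: insert hk at [7, 14, 18, 37] -> counters=[0,0,0,0,0,0,0,2,0,0,0,0,0,0,3,0,0,0,3,0,0,0,1,0,0,0,0,0,0,0,0,1,1,0,0,1,0,3,1]
Step 5: insert hk at [7, 14, 18, 37] -> counters=[0,0,0,0,0,0,0,3,0,0,0,0,0,0,4,0,0,0,4,0,0,0,1,0,0,0,0,0,0,0,0,1,1,0,0,1,0,4,1]
Step 6: insert ed at [18, 35, 37, 38] -> counters=[0,0,0,0,0,0,0,3,0,0,0,0,0,0,4,0,0,0,5,0,0,0,1,0,0,0,0,0,0,0,0,1,1,0,0,2,0,5,2]
Final counters=[0,0,0,0,0,0,0,3,0,0,0,0,0,0,4,0,0,0,5,0,0,0,1,0,0,0,0,0,0,0,0,1,1,0,0,2,0,5,2] -> 9 nonzero

Answer: 9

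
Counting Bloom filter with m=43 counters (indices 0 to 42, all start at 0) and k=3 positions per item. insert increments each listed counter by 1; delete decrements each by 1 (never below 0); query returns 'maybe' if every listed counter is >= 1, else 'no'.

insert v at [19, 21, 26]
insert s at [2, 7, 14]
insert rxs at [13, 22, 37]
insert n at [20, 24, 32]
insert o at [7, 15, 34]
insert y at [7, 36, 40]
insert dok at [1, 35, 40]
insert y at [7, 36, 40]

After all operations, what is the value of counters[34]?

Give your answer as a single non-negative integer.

Answer: 1

Derivation:
Step 1: insert v at [19, 21, 26] -> counters=[0,0,0,0,0,0,0,0,0,0,0,0,0,0,0,0,0,0,0,1,0,1,0,0,0,0,1,0,0,0,0,0,0,0,0,0,0,0,0,0,0,0,0]
Step 2: insert s at [2, 7, 14] -> counters=[0,0,1,0,0,0,0,1,0,0,0,0,0,0,1,0,0,0,0,1,0,1,0,0,0,0,1,0,0,0,0,0,0,0,0,0,0,0,0,0,0,0,0]
Step 3: insert rxs at [13, 22, 37] -> counters=[0,0,1,0,0,0,0,1,0,0,0,0,0,1,1,0,0,0,0,1,0,1,1,0,0,0,1,0,0,0,0,0,0,0,0,0,0,1,0,0,0,0,0]
Step 4: insert n at [20, 24, 32] -> counters=[0,0,1,0,0,0,0,1,0,0,0,0,0,1,1,0,0,0,0,1,1,1,1,0,1,0,1,0,0,0,0,0,1,0,0,0,0,1,0,0,0,0,0]
Step 5: insert o at [7, 15, 34] -> counters=[0,0,1,0,0,0,0,2,0,0,0,0,0,1,1,1,0,0,0,1,1,1,1,0,1,0,1,0,0,0,0,0,1,0,1,0,0,1,0,0,0,0,0]
Step 6: insert y at [7, 36, 40] -> counters=[0,0,1,0,0,0,0,3,0,0,0,0,0,1,1,1,0,0,0,1,1,1,1,0,1,0,1,0,0,0,0,0,1,0,1,0,1,1,0,0,1,0,0]
Step 7: insert dok at [1, 35, 40] -> counters=[0,1,1,0,0,0,0,3,0,0,0,0,0,1,1,1,0,0,0,1,1,1,1,0,1,0,1,0,0,0,0,0,1,0,1,1,1,1,0,0,2,0,0]
Step 8: insert y at [7, 36, 40] -> counters=[0,1,1,0,0,0,0,4,0,0,0,0,0,1,1,1,0,0,0,1,1,1,1,0,1,0,1,0,0,0,0,0,1,0,1,1,2,1,0,0,3,0,0]
Final counters=[0,1,1,0,0,0,0,4,0,0,0,0,0,1,1,1,0,0,0,1,1,1,1,0,1,0,1,0,0,0,0,0,1,0,1,1,2,1,0,0,3,0,0] -> counters[34]=1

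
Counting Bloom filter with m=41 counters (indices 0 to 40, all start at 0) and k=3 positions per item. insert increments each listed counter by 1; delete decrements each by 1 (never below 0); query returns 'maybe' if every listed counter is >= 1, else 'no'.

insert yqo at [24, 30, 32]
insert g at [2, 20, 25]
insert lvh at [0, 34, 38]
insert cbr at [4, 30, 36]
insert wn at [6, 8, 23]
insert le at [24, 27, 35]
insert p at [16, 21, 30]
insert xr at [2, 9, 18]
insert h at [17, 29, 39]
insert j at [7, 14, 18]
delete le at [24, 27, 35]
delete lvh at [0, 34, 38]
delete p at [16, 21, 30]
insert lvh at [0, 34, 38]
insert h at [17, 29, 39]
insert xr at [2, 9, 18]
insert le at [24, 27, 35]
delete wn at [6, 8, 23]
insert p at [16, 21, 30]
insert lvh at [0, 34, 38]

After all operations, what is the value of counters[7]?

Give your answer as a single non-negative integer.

Step 1: insert yqo at [24, 30, 32] -> counters=[0,0,0,0,0,0,0,0,0,0,0,0,0,0,0,0,0,0,0,0,0,0,0,0,1,0,0,0,0,0,1,0,1,0,0,0,0,0,0,0,0]
Step 2: insert g at [2, 20, 25] -> counters=[0,0,1,0,0,0,0,0,0,0,0,0,0,0,0,0,0,0,0,0,1,0,0,0,1,1,0,0,0,0,1,0,1,0,0,0,0,0,0,0,0]
Step 3: insert lvh at [0, 34, 38] -> counters=[1,0,1,0,0,0,0,0,0,0,0,0,0,0,0,0,0,0,0,0,1,0,0,0,1,1,0,0,0,0,1,0,1,0,1,0,0,0,1,0,0]
Step 4: insert cbr at [4, 30, 36] -> counters=[1,0,1,0,1,0,0,0,0,0,0,0,0,0,0,0,0,0,0,0,1,0,0,0,1,1,0,0,0,0,2,0,1,0,1,0,1,0,1,0,0]
Step 5: insert wn at [6, 8, 23] -> counters=[1,0,1,0,1,0,1,0,1,0,0,0,0,0,0,0,0,0,0,0,1,0,0,1,1,1,0,0,0,0,2,0,1,0,1,0,1,0,1,0,0]
Step 6: insert le at [24, 27, 35] -> counters=[1,0,1,0,1,0,1,0,1,0,0,0,0,0,0,0,0,0,0,0,1,0,0,1,2,1,0,1,0,0,2,0,1,0,1,1,1,0,1,0,0]
Step 7: insert p at [16, 21, 30] -> counters=[1,0,1,0,1,0,1,0,1,0,0,0,0,0,0,0,1,0,0,0,1,1,0,1,2,1,0,1,0,0,3,0,1,0,1,1,1,0,1,0,0]
Step 8: insert xr at [2, 9, 18] -> counters=[1,0,2,0,1,0,1,0,1,1,0,0,0,0,0,0,1,0,1,0,1,1,0,1,2,1,0,1,0,0,3,0,1,0,1,1,1,0,1,0,0]
Step 9: insert h at [17, 29, 39] -> counters=[1,0,2,0,1,0,1,0,1,1,0,0,0,0,0,0,1,1,1,0,1,1,0,1,2,1,0,1,0,1,3,0,1,0,1,1,1,0,1,1,0]
Step 10: insert j at [7, 14, 18] -> counters=[1,0,2,0,1,0,1,1,1,1,0,0,0,0,1,0,1,1,2,0,1,1,0,1,2,1,0,1,0,1,3,0,1,0,1,1,1,0,1,1,0]
Step 11: delete le at [24, 27, 35] -> counters=[1,0,2,0,1,0,1,1,1,1,0,0,0,0,1,0,1,1,2,0,1,1,0,1,1,1,0,0,0,1,3,0,1,0,1,0,1,0,1,1,0]
Step 12: delete lvh at [0, 34, 38] -> counters=[0,0,2,0,1,0,1,1,1,1,0,0,0,0,1,0,1,1,2,0,1,1,0,1,1,1,0,0,0,1,3,0,1,0,0,0,1,0,0,1,0]
Step 13: delete p at [16, 21, 30] -> counters=[0,0,2,0,1,0,1,1,1,1,0,0,0,0,1,0,0,1,2,0,1,0,0,1,1,1,0,0,0,1,2,0,1,0,0,0,1,0,0,1,0]
Step 14: insert lvh at [0, 34, 38] -> counters=[1,0,2,0,1,0,1,1,1,1,0,0,0,0,1,0,0,1,2,0,1,0,0,1,1,1,0,0,0,1,2,0,1,0,1,0,1,0,1,1,0]
Step 15: insert h at [17, 29, 39] -> counters=[1,0,2,0,1,0,1,1,1,1,0,0,0,0,1,0,0,2,2,0,1,0,0,1,1,1,0,0,0,2,2,0,1,0,1,0,1,0,1,2,0]
Step 16: insert xr at [2, 9, 18] -> counters=[1,0,3,0,1,0,1,1,1,2,0,0,0,0,1,0,0,2,3,0,1,0,0,1,1,1,0,0,0,2,2,0,1,0,1,0,1,0,1,2,0]
Step 17: insert le at [24, 27, 35] -> counters=[1,0,3,0,1,0,1,1,1,2,0,0,0,0,1,0,0,2,3,0,1,0,0,1,2,1,0,1,0,2,2,0,1,0,1,1,1,0,1,2,0]
Step 18: delete wn at [6, 8, 23] -> counters=[1,0,3,0,1,0,0,1,0,2,0,0,0,0,1,0,0,2,3,0,1,0,0,0,2,1,0,1,0,2,2,0,1,0,1,1,1,0,1,2,0]
Step 19: insert p at [16, 21, 30] -> counters=[1,0,3,0,1,0,0,1,0,2,0,0,0,0,1,0,1,2,3,0,1,1,0,0,2,1,0,1,0,2,3,0,1,0,1,1,1,0,1,2,0]
Step 20: insert lvh at [0, 34, 38] -> counters=[2,0,3,0,1,0,0,1,0,2,0,0,0,0,1,0,1,2,3,0,1,1,0,0,2,1,0,1,0,2,3,0,1,0,2,1,1,0,2,2,0]
Final counters=[2,0,3,0,1,0,0,1,0,2,0,0,0,0,1,0,1,2,3,0,1,1,0,0,2,1,0,1,0,2,3,0,1,0,2,1,1,0,2,2,0] -> counters[7]=1

Answer: 1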